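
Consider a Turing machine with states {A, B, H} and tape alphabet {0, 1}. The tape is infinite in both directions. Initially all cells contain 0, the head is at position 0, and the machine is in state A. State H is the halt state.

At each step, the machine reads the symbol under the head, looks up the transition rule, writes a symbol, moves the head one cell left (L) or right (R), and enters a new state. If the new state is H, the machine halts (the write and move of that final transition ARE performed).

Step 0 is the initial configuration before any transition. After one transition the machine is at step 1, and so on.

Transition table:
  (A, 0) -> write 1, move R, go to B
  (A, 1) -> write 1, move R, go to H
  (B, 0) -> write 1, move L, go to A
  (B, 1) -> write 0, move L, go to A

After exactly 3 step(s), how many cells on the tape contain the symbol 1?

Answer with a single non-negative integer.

Step 1: in state A at pos 0, read 0 -> (A,0)->write 1,move R,goto B. Now: state=B, head=1, tape[-1..2]=0100 (head:   ^)
Step 2: in state B at pos 1, read 0 -> (B,0)->write 1,move L,goto A. Now: state=A, head=0, tape[-1..2]=0110 (head:  ^)
Step 3: in state A at pos 0, read 1 -> (A,1)->write 1,move R,goto H. Now: state=H, head=1, tape[-1..2]=0110 (head:   ^)
Cells containing 1 after step 3: {0, 1} -> 2 cell(s)

Answer: 2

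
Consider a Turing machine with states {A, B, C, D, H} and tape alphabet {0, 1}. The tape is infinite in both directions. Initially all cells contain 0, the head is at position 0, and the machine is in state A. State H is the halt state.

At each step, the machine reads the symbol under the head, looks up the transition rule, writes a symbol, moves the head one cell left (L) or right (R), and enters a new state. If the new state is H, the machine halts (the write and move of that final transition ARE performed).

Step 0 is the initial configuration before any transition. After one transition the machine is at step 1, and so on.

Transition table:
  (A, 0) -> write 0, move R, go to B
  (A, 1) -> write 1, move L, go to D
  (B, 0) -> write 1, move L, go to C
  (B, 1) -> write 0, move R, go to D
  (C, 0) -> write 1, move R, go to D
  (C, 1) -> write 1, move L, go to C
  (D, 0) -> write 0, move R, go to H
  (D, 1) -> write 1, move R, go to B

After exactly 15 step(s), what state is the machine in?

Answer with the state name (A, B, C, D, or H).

Step 1: in state A at pos 0, read 0 -> (A,0)->write 0,move R,goto B. Now: state=B, head=1, tape[-1..2]=0000 (head:   ^)
Step 2: in state B at pos 1, read 0 -> (B,0)->write 1,move L,goto C. Now: state=C, head=0, tape[-1..2]=0010 (head:  ^)
Step 3: in state C at pos 0, read 0 -> (C,0)->write 1,move R,goto D. Now: state=D, head=1, tape[-1..2]=0110 (head:   ^)
Step 4: in state D at pos 1, read 1 -> (D,1)->write 1,move R,goto B. Now: state=B, head=2, tape[-1..3]=01100 (head:    ^)
Step 5: in state B at pos 2, read 0 -> (B,0)->write 1,move L,goto C. Now: state=C, head=1, tape[-1..3]=01110 (head:   ^)
Step 6: in state C at pos 1, read 1 -> (C,1)->write 1,move L,goto C. Now: state=C, head=0, tape[-1..3]=01110 (head:  ^)
Step 7: in state C at pos 0, read 1 -> (C,1)->write 1,move L,goto C. Now: state=C, head=-1, tape[-2..3]=001110 (head:  ^)
Step 8: in state C at pos -1, read 0 -> (C,0)->write 1,move R,goto D. Now: state=D, head=0, tape[-2..3]=011110 (head:   ^)
Step 9: in state D at pos 0, read 1 -> (D,1)->write 1,move R,goto B. Now: state=B, head=1, tape[-2..3]=011110 (head:    ^)
Step 10: in state B at pos 1, read 1 -> (B,1)->write 0,move R,goto D. Now: state=D, head=2, tape[-2..3]=011010 (head:     ^)
Step 11: in state D at pos 2, read 1 -> (D,1)->write 1,move R,goto B. Now: state=B, head=3, tape[-2..4]=0110100 (head:      ^)
Step 12: in state B at pos 3, read 0 -> (B,0)->write 1,move L,goto C. Now: state=C, head=2, tape[-2..4]=0110110 (head:     ^)
Step 13: in state C at pos 2, read 1 -> (C,1)->write 1,move L,goto C. Now: state=C, head=1, tape[-2..4]=0110110 (head:    ^)
Step 14: in state C at pos 1, read 0 -> (C,0)->write 1,move R,goto D. Now: state=D, head=2, tape[-2..4]=0111110 (head:     ^)
Step 15: in state D at pos 2, read 1 -> (D,1)->write 1,move R,goto B. Now: state=B, head=3, tape[-2..4]=0111110 (head:      ^)

Answer: B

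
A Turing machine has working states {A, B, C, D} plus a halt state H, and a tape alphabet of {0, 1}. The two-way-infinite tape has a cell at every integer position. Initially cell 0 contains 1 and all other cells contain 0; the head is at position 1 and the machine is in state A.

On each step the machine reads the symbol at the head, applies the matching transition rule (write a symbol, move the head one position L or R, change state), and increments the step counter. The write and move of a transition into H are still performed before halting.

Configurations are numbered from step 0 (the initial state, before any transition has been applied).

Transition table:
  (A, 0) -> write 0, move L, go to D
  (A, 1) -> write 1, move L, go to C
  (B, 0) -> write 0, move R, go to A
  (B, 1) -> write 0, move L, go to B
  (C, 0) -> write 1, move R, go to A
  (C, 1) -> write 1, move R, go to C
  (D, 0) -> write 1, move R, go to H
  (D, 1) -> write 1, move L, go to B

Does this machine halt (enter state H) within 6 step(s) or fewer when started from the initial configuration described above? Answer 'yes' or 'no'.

Answer: no

Derivation:
Step 1: in state A at pos 1, read 0 -> (A,0)->write 0,move L,goto D. Now: state=D, head=0, tape[-1..2]=0100 (head:  ^)
Step 2: in state D at pos 0, read 1 -> (D,1)->write 1,move L,goto B. Now: state=B, head=-1, tape[-2..2]=00100 (head:  ^)
Step 3: in state B at pos -1, read 0 -> (B,0)->write 0,move R,goto A. Now: state=A, head=0, tape[-2..2]=00100 (head:   ^)
Step 4: in state A at pos 0, read 1 -> (A,1)->write 1,move L,goto C. Now: state=C, head=-1, tape[-2..2]=00100 (head:  ^)
Step 5: in state C at pos -1, read 0 -> (C,0)->write 1,move R,goto A. Now: state=A, head=0, tape[-2..2]=01100 (head:   ^)
Step 6: in state A at pos 0, read 1 -> (A,1)->write 1,move L,goto C. Now: state=C, head=-1, tape[-2..2]=01100 (head:  ^)
After 6 step(s): state = C (not H) -> not halted within 6 -> no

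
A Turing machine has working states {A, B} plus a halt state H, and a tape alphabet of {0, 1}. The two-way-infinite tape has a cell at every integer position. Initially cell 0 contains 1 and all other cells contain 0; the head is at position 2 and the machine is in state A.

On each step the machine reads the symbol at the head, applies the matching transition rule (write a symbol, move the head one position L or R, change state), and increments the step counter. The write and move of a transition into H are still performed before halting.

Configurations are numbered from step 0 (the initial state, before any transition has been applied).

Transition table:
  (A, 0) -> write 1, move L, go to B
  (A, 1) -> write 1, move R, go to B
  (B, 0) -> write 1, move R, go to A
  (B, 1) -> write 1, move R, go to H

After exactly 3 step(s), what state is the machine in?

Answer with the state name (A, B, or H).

Step 1: in state A at pos 2, read 0 -> (A,0)->write 1,move L,goto B. Now: state=B, head=1, tape[-1..3]=01010 (head:   ^)
Step 2: in state B at pos 1, read 0 -> (B,0)->write 1,move R,goto A. Now: state=A, head=2, tape[-1..3]=01110 (head:    ^)
Step 3: in state A at pos 2, read 1 -> (A,1)->write 1,move R,goto B. Now: state=B, head=3, tape[-1..4]=011100 (head:     ^)

Answer: B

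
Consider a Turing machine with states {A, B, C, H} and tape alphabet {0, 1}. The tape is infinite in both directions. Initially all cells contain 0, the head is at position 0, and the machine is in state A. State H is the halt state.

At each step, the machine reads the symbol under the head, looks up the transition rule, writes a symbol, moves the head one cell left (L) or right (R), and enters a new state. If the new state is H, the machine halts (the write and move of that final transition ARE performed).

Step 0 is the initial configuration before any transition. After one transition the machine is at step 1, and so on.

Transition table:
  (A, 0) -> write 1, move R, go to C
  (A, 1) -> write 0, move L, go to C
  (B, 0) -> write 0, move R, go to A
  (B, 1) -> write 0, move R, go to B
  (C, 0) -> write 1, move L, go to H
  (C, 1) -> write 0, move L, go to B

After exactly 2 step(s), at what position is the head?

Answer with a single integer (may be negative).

Answer: 0

Derivation:
Step 1: in state A at pos 0, read 0 -> (A,0)->write 1,move R,goto C. Now: state=C, head=1, tape[-1..2]=0100 (head:   ^)
Step 2: in state C at pos 1, read 0 -> (C,0)->write 1,move L,goto H. Now: state=H, head=0, tape[-1..2]=0110 (head:  ^)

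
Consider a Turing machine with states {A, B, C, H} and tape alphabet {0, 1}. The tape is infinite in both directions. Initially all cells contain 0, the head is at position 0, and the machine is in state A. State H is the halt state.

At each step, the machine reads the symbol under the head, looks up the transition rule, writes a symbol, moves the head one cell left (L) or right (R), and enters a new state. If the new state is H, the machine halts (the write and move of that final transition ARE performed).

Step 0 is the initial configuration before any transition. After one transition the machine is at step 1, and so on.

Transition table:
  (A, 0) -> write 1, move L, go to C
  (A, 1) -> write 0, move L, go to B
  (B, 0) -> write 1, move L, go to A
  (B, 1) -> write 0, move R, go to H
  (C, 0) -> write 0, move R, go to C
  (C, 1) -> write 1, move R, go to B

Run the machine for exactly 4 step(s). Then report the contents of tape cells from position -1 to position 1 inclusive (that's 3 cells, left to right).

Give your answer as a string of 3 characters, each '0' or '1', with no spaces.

Step 1: in state A at pos 0, read 0 -> (A,0)->write 1,move L,goto C. Now: state=C, head=-1, tape[-2..1]=0010 (head:  ^)
Step 2: in state C at pos -1, read 0 -> (C,0)->write 0,move R,goto C. Now: state=C, head=0, tape[-2..1]=0010 (head:   ^)
Step 3: in state C at pos 0, read 1 -> (C,1)->write 1,move R,goto B. Now: state=B, head=1, tape[-2..2]=00100 (head:    ^)
Step 4: in state B at pos 1, read 0 -> (B,0)->write 1,move L,goto A. Now: state=A, head=0, tape[-2..2]=00110 (head:   ^)

Answer: 011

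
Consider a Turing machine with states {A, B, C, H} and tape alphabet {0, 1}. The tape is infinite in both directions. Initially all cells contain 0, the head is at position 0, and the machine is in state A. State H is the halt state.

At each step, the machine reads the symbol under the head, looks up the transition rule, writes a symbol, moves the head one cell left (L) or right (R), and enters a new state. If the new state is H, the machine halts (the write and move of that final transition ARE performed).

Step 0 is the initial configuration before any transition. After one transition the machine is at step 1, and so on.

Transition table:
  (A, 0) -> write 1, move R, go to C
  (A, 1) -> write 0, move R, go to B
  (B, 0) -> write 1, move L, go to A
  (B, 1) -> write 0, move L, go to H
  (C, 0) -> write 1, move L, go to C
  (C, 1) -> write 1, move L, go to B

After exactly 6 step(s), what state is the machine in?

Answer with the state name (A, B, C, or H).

Answer: B

Derivation:
Step 1: in state A at pos 0, read 0 -> (A,0)->write 1,move R,goto C. Now: state=C, head=1, tape[-1..2]=0100 (head:   ^)
Step 2: in state C at pos 1, read 0 -> (C,0)->write 1,move L,goto C. Now: state=C, head=0, tape[-1..2]=0110 (head:  ^)
Step 3: in state C at pos 0, read 1 -> (C,1)->write 1,move L,goto B. Now: state=B, head=-1, tape[-2..2]=00110 (head:  ^)
Step 4: in state B at pos -1, read 0 -> (B,0)->write 1,move L,goto A. Now: state=A, head=-2, tape[-3..2]=001110 (head:  ^)
Step 5: in state A at pos -2, read 0 -> (A,0)->write 1,move R,goto C. Now: state=C, head=-1, tape[-3..2]=011110 (head:   ^)
Step 6: in state C at pos -1, read 1 -> (C,1)->write 1,move L,goto B. Now: state=B, head=-2, tape[-3..2]=011110 (head:  ^)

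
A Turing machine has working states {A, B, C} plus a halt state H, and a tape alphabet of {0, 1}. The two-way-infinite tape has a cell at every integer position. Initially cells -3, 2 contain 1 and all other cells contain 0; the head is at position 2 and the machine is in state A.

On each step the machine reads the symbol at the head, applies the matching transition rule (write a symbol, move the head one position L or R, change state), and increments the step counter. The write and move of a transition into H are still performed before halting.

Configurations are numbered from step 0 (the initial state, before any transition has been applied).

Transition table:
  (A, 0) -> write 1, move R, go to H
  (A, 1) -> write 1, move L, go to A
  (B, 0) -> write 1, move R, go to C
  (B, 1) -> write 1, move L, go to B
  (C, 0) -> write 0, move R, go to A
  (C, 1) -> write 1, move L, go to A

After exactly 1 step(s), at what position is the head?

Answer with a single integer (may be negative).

Answer: 1

Derivation:
Step 1: in state A at pos 2, read 1 -> (A,1)->write 1,move L,goto A. Now: state=A, head=1, tape[-4..3]=01000010 (head:      ^)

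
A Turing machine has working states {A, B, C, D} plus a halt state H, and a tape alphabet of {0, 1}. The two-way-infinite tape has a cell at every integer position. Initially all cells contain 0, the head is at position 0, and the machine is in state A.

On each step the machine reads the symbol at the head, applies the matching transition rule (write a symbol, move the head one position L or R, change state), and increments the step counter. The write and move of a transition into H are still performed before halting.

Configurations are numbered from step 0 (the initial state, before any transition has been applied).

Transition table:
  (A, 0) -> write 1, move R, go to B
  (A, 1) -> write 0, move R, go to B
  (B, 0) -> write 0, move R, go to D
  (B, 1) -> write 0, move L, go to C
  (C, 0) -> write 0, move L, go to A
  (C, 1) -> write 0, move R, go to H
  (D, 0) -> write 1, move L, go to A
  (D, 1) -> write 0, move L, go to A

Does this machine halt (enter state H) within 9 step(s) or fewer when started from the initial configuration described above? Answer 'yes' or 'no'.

Answer: yes

Derivation:
Step 1: in state A at pos 0, read 0 -> (A,0)->write 1,move R,goto B. Now: state=B, head=1, tape[-1..2]=0100 (head:   ^)
Step 2: in state B at pos 1, read 0 -> (B,0)->write 0,move R,goto D. Now: state=D, head=2, tape[-1..3]=01000 (head:    ^)
Step 3: in state D at pos 2, read 0 -> (D,0)->write 1,move L,goto A. Now: state=A, head=1, tape[-1..3]=01010 (head:   ^)
Step 4: in state A at pos 1, read 0 -> (A,0)->write 1,move R,goto B. Now: state=B, head=2, tape[-1..3]=01110 (head:    ^)
Step 5: in state B at pos 2, read 1 -> (B,1)->write 0,move L,goto C. Now: state=C, head=1, tape[-1..3]=01100 (head:   ^)
Step 6: in state C at pos 1, read 1 -> (C,1)->write 0,move R,goto H. Now: state=H, head=2, tape[-1..3]=01000 (head:    ^)
State H reached at step 6; 6 <= 9 -> yes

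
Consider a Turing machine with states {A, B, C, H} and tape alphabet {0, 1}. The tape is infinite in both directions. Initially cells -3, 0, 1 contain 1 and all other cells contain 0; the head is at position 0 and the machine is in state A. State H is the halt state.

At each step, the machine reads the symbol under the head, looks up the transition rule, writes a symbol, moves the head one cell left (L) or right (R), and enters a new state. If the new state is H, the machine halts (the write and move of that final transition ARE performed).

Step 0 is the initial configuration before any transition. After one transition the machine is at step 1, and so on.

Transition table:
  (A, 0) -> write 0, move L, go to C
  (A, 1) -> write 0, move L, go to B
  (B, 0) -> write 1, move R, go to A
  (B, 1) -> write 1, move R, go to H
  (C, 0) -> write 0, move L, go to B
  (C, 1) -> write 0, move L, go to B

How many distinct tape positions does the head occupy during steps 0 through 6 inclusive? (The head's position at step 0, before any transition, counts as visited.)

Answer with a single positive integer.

Answer: 3

Derivation:
Step 1: in state A at pos 0, read 1 -> (A,1)->write 0,move L,goto B. Now: state=B, head=-1, tape[-4..2]=0100010 (head:    ^)
Step 2: in state B at pos -1, read 0 -> (B,0)->write 1,move R,goto A. Now: state=A, head=0, tape[-4..2]=0101010 (head:     ^)
Step 3: in state A at pos 0, read 0 -> (A,0)->write 0,move L,goto C. Now: state=C, head=-1, tape[-4..2]=0101010 (head:    ^)
Step 4: in state C at pos -1, read 1 -> (C,1)->write 0,move L,goto B. Now: state=B, head=-2, tape[-4..2]=0100010 (head:   ^)
Step 5: in state B at pos -2, read 0 -> (B,0)->write 1,move R,goto A. Now: state=A, head=-1, tape[-4..2]=0110010 (head:    ^)
Step 6: in state A at pos -1, read 0 -> (A,0)->write 0,move L,goto C. Now: state=C, head=-2, tape[-4..2]=0110010 (head:   ^)
Head positions at steps 0..6: starting at 0, distinct positions visited = {-2, -1, 0} -> 3 position(s)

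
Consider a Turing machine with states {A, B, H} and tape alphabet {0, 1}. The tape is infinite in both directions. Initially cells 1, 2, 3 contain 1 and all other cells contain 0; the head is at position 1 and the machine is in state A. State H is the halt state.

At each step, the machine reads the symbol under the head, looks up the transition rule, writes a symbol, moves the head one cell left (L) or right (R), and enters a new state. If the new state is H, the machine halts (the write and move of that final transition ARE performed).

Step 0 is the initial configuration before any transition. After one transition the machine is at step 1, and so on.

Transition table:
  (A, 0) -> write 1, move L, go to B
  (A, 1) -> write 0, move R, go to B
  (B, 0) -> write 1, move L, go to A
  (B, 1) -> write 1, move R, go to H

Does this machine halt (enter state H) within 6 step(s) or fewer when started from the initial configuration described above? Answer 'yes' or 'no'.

Answer: yes

Derivation:
Step 1: in state A at pos 1, read 1 -> (A,1)->write 0,move R,goto B. Now: state=B, head=2, tape[0..4]=00110 (head:   ^)
Step 2: in state B at pos 2, read 1 -> (B,1)->write 1,move R,goto H. Now: state=H, head=3, tape[0..4]=00110 (head:    ^)
State H reached at step 2; 2 <= 6 -> yes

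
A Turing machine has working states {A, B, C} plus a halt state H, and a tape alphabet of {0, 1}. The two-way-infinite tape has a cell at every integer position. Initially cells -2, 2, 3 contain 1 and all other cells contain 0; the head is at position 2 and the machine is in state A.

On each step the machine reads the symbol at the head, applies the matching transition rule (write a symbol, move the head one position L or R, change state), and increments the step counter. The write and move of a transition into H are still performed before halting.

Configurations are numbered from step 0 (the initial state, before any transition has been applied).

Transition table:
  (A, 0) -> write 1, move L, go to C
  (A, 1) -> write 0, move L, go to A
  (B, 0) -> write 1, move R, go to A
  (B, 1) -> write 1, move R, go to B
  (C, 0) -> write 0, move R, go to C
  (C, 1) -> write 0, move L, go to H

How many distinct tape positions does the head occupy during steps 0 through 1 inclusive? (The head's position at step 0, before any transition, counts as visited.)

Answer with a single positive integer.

Answer: 2

Derivation:
Step 1: in state A at pos 2, read 1 -> (A,1)->write 0,move L,goto A. Now: state=A, head=1, tape[-3..4]=01000010 (head:     ^)
Head positions at steps 0..1: starting at 2, distinct positions visited = {1, 2} -> 2 position(s)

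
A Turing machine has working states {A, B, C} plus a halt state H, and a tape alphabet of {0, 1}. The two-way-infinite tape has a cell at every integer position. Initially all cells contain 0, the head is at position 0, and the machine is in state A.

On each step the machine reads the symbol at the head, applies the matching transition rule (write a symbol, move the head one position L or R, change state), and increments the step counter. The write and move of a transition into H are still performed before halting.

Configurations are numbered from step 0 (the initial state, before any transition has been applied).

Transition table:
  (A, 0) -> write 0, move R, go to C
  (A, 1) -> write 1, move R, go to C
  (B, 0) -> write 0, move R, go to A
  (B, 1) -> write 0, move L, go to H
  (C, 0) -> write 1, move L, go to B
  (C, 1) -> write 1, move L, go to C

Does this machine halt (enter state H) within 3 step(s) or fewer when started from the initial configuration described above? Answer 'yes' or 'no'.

Step 1: in state A at pos 0, read 0 -> (A,0)->write 0,move R,goto C. Now: state=C, head=1, tape[-1..2]=0000 (head:   ^)
Step 2: in state C at pos 1, read 0 -> (C,0)->write 1,move L,goto B. Now: state=B, head=0, tape[-1..2]=0010 (head:  ^)
Step 3: in state B at pos 0, read 0 -> (B,0)->write 0,move R,goto A. Now: state=A, head=1, tape[-1..2]=0010 (head:   ^)
After 3 step(s): state = A (not H) -> not halted within 3 -> no

Answer: no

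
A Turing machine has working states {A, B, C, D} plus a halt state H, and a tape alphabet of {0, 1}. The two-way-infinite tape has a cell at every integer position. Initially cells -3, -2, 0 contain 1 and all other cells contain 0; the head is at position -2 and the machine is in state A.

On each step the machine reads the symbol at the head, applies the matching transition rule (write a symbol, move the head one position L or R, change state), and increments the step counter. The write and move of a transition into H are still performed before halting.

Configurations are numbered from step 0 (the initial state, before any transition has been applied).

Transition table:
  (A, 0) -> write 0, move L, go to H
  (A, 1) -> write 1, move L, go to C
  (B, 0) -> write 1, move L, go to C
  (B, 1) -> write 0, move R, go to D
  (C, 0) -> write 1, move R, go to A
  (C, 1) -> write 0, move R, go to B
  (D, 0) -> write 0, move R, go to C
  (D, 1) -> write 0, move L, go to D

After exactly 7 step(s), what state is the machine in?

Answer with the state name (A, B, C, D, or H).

Step 1: in state A at pos -2, read 1 -> (A,1)->write 1,move L,goto C. Now: state=C, head=-3, tape[-4..1]=011010 (head:  ^)
Step 2: in state C at pos -3, read 1 -> (C,1)->write 0,move R,goto B. Now: state=B, head=-2, tape[-4..1]=001010 (head:   ^)
Step 3: in state B at pos -2, read 1 -> (B,1)->write 0,move R,goto D. Now: state=D, head=-1, tape[-4..1]=000010 (head:    ^)
Step 4: in state D at pos -1, read 0 -> (D,0)->write 0,move R,goto C. Now: state=C, head=0, tape[-4..1]=000010 (head:     ^)
Step 5: in state C at pos 0, read 1 -> (C,1)->write 0,move R,goto B. Now: state=B, head=1, tape[-4..2]=0000000 (head:      ^)
Step 6: in state B at pos 1, read 0 -> (B,0)->write 1,move L,goto C. Now: state=C, head=0, tape[-4..2]=0000010 (head:     ^)
Step 7: in state C at pos 0, read 0 -> (C,0)->write 1,move R,goto A. Now: state=A, head=1, tape[-4..2]=0000110 (head:      ^)

Answer: A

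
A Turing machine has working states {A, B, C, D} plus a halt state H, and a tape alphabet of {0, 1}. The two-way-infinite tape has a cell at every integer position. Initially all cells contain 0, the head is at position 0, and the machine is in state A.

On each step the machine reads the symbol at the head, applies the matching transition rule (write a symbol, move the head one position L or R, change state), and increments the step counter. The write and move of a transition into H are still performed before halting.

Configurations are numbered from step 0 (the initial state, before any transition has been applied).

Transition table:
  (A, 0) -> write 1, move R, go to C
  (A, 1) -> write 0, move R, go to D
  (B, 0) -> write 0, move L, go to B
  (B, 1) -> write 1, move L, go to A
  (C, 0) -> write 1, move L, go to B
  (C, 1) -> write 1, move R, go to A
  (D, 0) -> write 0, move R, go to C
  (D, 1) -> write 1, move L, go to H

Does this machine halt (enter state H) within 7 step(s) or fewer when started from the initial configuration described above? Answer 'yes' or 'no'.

Answer: no

Derivation:
Step 1: in state A at pos 0, read 0 -> (A,0)->write 1,move R,goto C. Now: state=C, head=1, tape[-1..2]=0100 (head:   ^)
Step 2: in state C at pos 1, read 0 -> (C,0)->write 1,move L,goto B. Now: state=B, head=0, tape[-1..2]=0110 (head:  ^)
Step 3: in state B at pos 0, read 1 -> (B,1)->write 1,move L,goto A. Now: state=A, head=-1, tape[-2..2]=00110 (head:  ^)
Step 4: in state A at pos -1, read 0 -> (A,0)->write 1,move R,goto C. Now: state=C, head=0, tape[-2..2]=01110 (head:   ^)
Step 5: in state C at pos 0, read 1 -> (C,1)->write 1,move R,goto A. Now: state=A, head=1, tape[-2..2]=01110 (head:    ^)
Step 6: in state A at pos 1, read 1 -> (A,1)->write 0,move R,goto D. Now: state=D, head=2, tape[-2..3]=011000 (head:     ^)
Step 7: in state D at pos 2, read 0 -> (D,0)->write 0,move R,goto C. Now: state=C, head=3, tape[-2..4]=0110000 (head:      ^)
After 7 step(s): state = C (not H) -> not halted within 7 -> no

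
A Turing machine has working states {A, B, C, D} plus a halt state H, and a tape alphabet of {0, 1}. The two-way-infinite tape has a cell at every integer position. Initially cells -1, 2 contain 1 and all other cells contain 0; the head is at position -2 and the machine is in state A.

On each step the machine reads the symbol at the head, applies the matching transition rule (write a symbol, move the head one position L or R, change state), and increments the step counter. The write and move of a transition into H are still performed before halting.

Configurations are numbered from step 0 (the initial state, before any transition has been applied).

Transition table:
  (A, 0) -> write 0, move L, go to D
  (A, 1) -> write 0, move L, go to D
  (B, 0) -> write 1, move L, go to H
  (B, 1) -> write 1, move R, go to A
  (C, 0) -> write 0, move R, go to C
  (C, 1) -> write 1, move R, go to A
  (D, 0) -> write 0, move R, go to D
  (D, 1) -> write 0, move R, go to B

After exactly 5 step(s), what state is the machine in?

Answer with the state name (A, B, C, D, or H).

Answer: H

Derivation:
Step 1: in state A at pos -2, read 0 -> (A,0)->write 0,move L,goto D. Now: state=D, head=-3, tape[-4..3]=00010010 (head:  ^)
Step 2: in state D at pos -3, read 0 -> (D,0)->write 0,move R,goto D. Now: state=D, head=-2, tape[-4..3]=00010010 (head:   ^)
Step 3: in state D at pos -2, read 0 -> (D,0)->write 0,move R,goto D. Now: state=D, head=-1, tape[-4..3]=00010010 (head:    ^)
Step 4: in state D at pos -1, read 1 -> (D,1)->write 0,move R,goto B. Now: state=B, head=0, tape[-4..3]=00000010 (head:     ^)
Step 5: in state B at pos 0, read 0 -> (B,0)->write 1,move L,goto H. Now: state=H, head=-1, tape[-4..3]=00001010 (head:    ^)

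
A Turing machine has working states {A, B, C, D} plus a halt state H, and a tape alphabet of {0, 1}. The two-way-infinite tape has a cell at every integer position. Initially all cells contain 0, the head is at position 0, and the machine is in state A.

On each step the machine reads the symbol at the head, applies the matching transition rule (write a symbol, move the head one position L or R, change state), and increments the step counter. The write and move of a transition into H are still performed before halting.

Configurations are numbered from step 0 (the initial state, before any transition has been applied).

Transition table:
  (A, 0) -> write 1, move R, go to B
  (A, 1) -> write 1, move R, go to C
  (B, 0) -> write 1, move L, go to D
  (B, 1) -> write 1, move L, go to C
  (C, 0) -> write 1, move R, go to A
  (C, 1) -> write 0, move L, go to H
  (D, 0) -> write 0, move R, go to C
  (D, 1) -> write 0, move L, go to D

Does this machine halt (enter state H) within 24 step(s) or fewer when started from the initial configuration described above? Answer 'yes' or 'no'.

Answer: yes

Derivation:
Step 1: in state A at pos 0, read 0 -> (A,0)->write 1,move R,goto B. Now: state=B, head=1, tape[-1..2]=0100 (head:   ^)
Step 2: in state B at pos 1, read 0 -> (B,0)->write 1,move L,goto D. Now: state=D, head=0, tape[-1..2]=0110 (head:  ^)
Step 3: in state D at pos 0, read 1 -> (D,1)->write 0,move L,goto D. Now: state=D, head=-1, tape[-2..2]=00010 (head:  ^)
Step 4: in state D at pos -1, read 0 -> (D,0)->write 0,move R,goto C. Now: state=C, head=0, tape[-2..2]=00010 (head:   ^)
Step 5: in state C at pos 0, read 0 -> (C,0)->write 1,move R,goto A. Now: state=A, head=1, tape[-2..2]=00110 (head:    ^)
Step 6: in state A at pos 1, read 1 -> (A,1)->write 1,move R,goto C. Now: state=C, head=2, tape[-2..3]=001100 (head:     ^)
Step 7: in state C at pos 2, read 0 -> (C,0)->write 1,move R,goto A. Now: state=A, head=3, tape[-2..4]=0011100 (head:      ^)
Step 8: in state A at pos 3, read 0 -> (A,0)->write 1,move R,goto B. Now: state=B, head=4, tape[-2..5]=00111100 (head:       ^)
Step 9: in state B at pos 4, read 0 -> (B,0)->write 1,move L,goto D. Now: state=D, head=3, tape[-2..5]=00111110 (head:      ^)
Step 10: in state D at pos 3, read 1 -> (D,1)->write 0,move L,goto D. Now: state=D, head=2, tape[-2..5]=00111010 (head:     ^)
Step 11: in state D at pos 2, read 1 -> (D,1)->write 0,move L,goto D. Now: state=D, head=1, tape[-2..5]=00110010 (head:    ^)
Step 12: in state D at pos 1, read 1 -> (D,1)->write 0,move L,goto D. Now: state=D, head=0, tape[-2..5]=00100010 (head:   ^)
Step 13: in state D at pos 0, read 1 -> (D,1)->write 0,move L,goto D. Now: state=D, head=-1, tape[-2..5]=00000010 (head:  ^)
Step 14: in state D at pos -1, read 0 -> (D,0)->write 0,move R,goto C. Now: state=C, head=0, tape[-2..5]=00000010 (head:   ^)
Step 15: in state C at pos 0, read 0 -> (C,0)->write 1,move R,goto A. Now: state=A, head=1, tape[-2..5]=00100010 (head:    ^)
Step 16: in state A at pos 1, read 0 -> (A,0)->write 1,move R,goto B. Now: state=B, head=2, tape[-2..5]=00110010 (head:     ^)
Step 17: in state B at pos 2, read 0 -> (B,0)->write 1,move L,goto D. Now: state=D, head=1, tape[-2..5]=00111010 (head:    ^)
Step 18: in state D at pos 1, read 1 -> (D,1)->write 0,move L,goto D. Now: state=D, head=0, tape[-2..5]=00101010 (head:   ^)
Step 19: in state D at pos 0, read 1 -> (D,1)->write 0,move L,goto D. Now: state=D, head=-1, tape[-2..5]=00001010 (head:  ^)
Step 20: in state D at pos -1, read 0 -> (D,0)->write 0,move R,goto C. Now: state=C, head=0, tape[-2..5]=00001010 (head:   ^)
Step 21: in state C at pos 0, read 0 -> (C,0)->write 1,move R,goto A. Now: state=A, head=1, tape[-2..5]=00101010 (head:    ^)
Step 22: in state A at pos 1, read 0 -> (A,0)->write 1,move R,goto B. Now: state=B, head=2, tape[-2..5]=00111010 (head:     ^)
Step 23: in state B at pos 2, read 1 -> (B,1)->write 1,move L,goto C. Now: state=C, head=1, tape[-2..5]=00111010 (head:    ^)
Step 24: in state C at pos 1, read 1 -> (C,1)->write 0,move L,goto H. Now: state=H, head=0, tape[-2..5]=00101010 (head:   ^)
State H reached at step 24; 24 <= 24 -> yes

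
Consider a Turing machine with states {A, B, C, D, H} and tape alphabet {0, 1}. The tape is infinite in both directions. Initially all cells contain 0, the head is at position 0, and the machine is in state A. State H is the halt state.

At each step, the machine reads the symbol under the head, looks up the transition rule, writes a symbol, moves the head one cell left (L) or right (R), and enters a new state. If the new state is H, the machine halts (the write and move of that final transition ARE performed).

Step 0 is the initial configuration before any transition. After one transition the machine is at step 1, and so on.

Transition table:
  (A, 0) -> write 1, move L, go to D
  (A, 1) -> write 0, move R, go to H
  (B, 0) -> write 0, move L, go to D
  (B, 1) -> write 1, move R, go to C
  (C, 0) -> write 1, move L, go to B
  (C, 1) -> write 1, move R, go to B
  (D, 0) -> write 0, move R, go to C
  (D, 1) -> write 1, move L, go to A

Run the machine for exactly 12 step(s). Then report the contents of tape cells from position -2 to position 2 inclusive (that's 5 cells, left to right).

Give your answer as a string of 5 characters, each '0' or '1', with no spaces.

Answer: 01110

Derivation:
Step 1: in state A at pos 0, read 0 -> (A,0)->write 1,move L,goto D. Now: state=D, head=-1, tape[-2..1]=0010 (head:  ^)
Step 2: in state D at pos -1, read 0 -> (D,0)->write 0,move R,goto C. Now: state=C, head=0, tape[-2..1]=0010 (head:   ^)
Step 3: in state C at pos 0, read 1 -> (C,1)->write 1,move R,goto B. Now: state=B, head=1, tape[-2..2]=00100 (head:    ^)
Step 4: in state B at pos 1, read 0 -> (B,0)->write 0,move L,goto D. Now: state=D, head=0, tape[-2..2]=00100 (head:   ^)
Step 5: in state D at pos 0, read 1 -> (D,1)->write 1,move L,goto A. Now: state=A, head=-1, tape[-2..2]=00100 (head:  ^)
Step 6: in state A at pos -1, read 0 -> (A,0)->write 1,move L,goto D. Now: state=D, head=-2, tape[-3..2]=001100 (head:  ^)
Step 7: in state D at pos -2, read 0 -> (D,0)->write 0,move R,goto C. Now: state=C, head=-1, tape[-3..2]=001100 (head:   ^)
Step 8: in state C at pos -1, read 1 -> (C,1)->write 1,move R,goto B. Now: state=B, head=0, tape[-3..2]=001100 (head:    ^)
Step 9: in state B at pos 0, read 1 -> (B,1)->write 1,move R,goto C. Now: state=C, head=1, tape[-3..2]=001100 (head:     ^)
Step 10: in state C at pos 1, read 0 -> (C,0)->write 1,move L,goto B. Now: state=B, head=0, tape[-3..2]=001110 (head:    ^)
Step 11: in state B at pos 0, read 1 -> (B,1)->write 1,move R,goto C. Now: state=C, head=1, tape[-3..2]=001110 (head:     ^)
Step 12: in state C at pos 1, read 1 -> (C,1)->write 1,move R,goto B. Now: state=B, head=2, tape[-3..3]=0011100 (head:      ^)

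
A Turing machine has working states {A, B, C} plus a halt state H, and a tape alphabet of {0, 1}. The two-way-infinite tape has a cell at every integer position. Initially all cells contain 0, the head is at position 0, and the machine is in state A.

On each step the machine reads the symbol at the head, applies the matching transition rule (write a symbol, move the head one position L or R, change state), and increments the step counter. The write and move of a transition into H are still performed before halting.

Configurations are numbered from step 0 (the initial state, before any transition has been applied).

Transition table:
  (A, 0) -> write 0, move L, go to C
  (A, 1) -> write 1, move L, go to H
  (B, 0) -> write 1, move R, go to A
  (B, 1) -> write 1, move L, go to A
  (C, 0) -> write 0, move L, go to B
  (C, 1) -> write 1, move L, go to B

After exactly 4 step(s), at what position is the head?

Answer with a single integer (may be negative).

Answer: -2

Derivation:
Step 1: in state A at pos 0, read 0 -> (A,0)->write 0,move L,goto C. Now: state=C, head=-1, tape[-2..1]=0000 (head:  ^)
Step 2: in state C at pos -1, read 0 -> (C,0)->write 0,move L,goto B. Now: state=B, head=-2, tape[-3..1]=00000 (head:  ^)
Step 3: in state B at pos -2, read 0 -> (B,0)->write 1,move R,goto A. Now: state=A, head=-1, tape[-3..1]=01000 (head:   ^)
Step 4: in state A at pos -1, read 0 -> (A,0)->write 0,move L,goto C. Now: state=C, head=-2, tape[-3..1]=01000 (head:  ^)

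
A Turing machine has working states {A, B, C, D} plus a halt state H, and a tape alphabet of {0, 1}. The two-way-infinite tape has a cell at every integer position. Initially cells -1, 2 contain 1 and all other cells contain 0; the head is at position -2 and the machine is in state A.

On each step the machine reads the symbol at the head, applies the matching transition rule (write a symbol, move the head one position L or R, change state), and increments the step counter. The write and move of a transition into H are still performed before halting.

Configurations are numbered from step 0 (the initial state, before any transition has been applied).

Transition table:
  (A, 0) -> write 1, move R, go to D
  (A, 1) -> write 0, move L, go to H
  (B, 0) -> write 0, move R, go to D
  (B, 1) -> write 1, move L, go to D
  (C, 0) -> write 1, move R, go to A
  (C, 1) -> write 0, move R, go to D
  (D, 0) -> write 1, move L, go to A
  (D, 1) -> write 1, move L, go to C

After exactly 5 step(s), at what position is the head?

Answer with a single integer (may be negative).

Answer: -1

Derivation:
Step 1: in state A at pos -2, read 0 -> (A,0)->write 1,move R,goto D. Now: state=D, head=-1, tape[-3..3]=0110010 (head:   ^)
Step 2: in state D at pos -1, read 1 -> (D,1)->write 1,move L,goto C. Now: state=C, head=-2, tape[-3..3]=0110010 (head:  ^)
Step 3: in state C at pos -2, read 1 -> (C,1)->write 0,move R,goto D. Now: state=D, head=-1, tape[-3..3]=0010010 (head:   ^)
Step 4: in state D at pos -1, read 1 -> (D,1)->write 1,move L,goto C. Now: state=C, head=-2, tape[-3..3]=0010010 (head:  ^)
Step 5: in state C at pos -2, read 0 -> (C,0)->write 1,move R,goto A. Now: state=A, head=-1, tape[-3..3]=0110010 (head:   ^)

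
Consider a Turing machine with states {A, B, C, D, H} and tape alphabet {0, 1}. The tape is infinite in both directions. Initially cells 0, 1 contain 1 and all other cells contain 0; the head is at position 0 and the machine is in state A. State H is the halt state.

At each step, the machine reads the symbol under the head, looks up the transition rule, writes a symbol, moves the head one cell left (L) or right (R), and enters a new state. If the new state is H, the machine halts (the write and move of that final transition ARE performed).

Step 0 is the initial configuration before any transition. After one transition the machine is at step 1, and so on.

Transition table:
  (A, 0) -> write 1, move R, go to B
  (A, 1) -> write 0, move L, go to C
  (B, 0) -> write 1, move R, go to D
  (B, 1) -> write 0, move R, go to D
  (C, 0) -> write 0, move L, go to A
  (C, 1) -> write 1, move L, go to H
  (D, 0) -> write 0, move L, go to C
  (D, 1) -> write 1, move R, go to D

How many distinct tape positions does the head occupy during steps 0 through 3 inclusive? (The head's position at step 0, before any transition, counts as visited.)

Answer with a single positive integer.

Step 1: in state A at pos 0, read 1 -> (A,1)->write 0,move L,goto C. Now: state=C, head=-1, tape[-2..2]=00010 (head:  ^)
Step 2: in state C at pos -1, read 0 -> (C,0)->write 0,move L,goto A. Now: state=A, head=-2, tape[-3..2]=000010 (head:  ^)
Step 3: in state A at pos -2, read 0 -> (A,0)->write 1,move R,goto B. Now: state=B, head=-1, tape[-3..2]=010010 (head:   ^)
Head positions at steps 0..3: starting at 0, distinct positions visited = {-2, -1, 0} -> 3 position(s)

Answer: 3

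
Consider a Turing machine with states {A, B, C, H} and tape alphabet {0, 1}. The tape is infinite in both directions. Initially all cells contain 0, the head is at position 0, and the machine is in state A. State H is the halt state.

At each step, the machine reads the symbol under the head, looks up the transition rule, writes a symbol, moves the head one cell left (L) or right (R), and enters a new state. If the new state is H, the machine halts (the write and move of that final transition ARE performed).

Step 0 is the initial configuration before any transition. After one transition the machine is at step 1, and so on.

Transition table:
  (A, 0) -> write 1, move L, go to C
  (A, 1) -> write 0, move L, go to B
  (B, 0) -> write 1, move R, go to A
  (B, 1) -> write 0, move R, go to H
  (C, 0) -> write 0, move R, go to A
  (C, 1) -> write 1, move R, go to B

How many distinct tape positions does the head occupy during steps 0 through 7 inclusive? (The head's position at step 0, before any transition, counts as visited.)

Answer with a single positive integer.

Answer: 3

Derivation:
Step 1: in state A at pos 0, read 0 -> (A,0)->write 1,move L,goto C. Now: state=C, head=-1, tape[-2..1]=0010 (head:  ^)
Step 2: in state C at pos -1, read 0 -> (C,0)->write 0,move R,goto A. Now: state=A, head=0, tape[-2..1]=0010 (head:   ^)
Step 3: in state A at pos 0, read 1 -> (A,1)->write 0,move L,goto B. Now: state=B, head=-1, tape[-2..1]=0000 (head:  ^)
Step 4: in state B at pos -1, read 0 -> (B,0)->write 1,move R,goto A. Now: state=A, head=0, tape[-2..1]=0100 (head:   ^)
Step 5: in state A at pos 0, read 0 -> (A,0)->write 1,move L,goto C. Now: state=C, head=-1, tape[-2..1]=0110 (head:  ^)
Step 6: in state C at pos -1, read 1 -> (C,1)->write 1,move R,goto B. Now: state=B, head=0, tape[-2..1]=0110 (head:   ^)
Step 7: in state B at pos 0, read 1 -> (B,1)->write 0,move R,goto H. Now: state=H, head=1, tape[-2..2]=01000 (head:    ^)
Head positions at steps 0..7: starting at 0, distinct positions visited = {-1, 0, 1} -> 3 position(s)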